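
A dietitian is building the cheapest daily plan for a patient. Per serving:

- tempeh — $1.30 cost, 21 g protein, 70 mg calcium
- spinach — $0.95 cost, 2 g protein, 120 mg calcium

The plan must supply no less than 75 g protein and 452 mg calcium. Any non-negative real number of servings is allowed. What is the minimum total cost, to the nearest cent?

tempeh only: max(75/21, 452/70) = 6.457 servings → $8.39.
spinach only: max(75/2, 452/120) = 37.5 servings → $35.62.
tempeh + spinach with both tight: 3.402 servings and 1.782 servings → $6.12.
So the least-cost plan costs $6.12.

$6.12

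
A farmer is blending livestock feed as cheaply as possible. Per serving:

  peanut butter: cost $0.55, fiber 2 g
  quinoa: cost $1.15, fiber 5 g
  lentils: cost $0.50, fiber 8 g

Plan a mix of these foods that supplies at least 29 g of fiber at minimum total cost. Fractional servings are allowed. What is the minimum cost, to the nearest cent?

Cost per g of fiber: lentils $0.0625, quinoa $0.2300, peanut butter $0.2750.
With no serving limits, use only lentils: 29 g / 8 g = 3.625 servings × $0.50 = $1.81.

$1.81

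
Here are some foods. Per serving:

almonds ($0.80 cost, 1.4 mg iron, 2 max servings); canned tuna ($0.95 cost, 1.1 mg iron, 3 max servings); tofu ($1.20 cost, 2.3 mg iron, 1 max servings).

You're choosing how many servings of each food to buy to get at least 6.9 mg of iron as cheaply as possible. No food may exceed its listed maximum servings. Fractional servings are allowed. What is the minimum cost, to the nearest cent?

$4.35

Cost per mg of iron: tofu $0.5217, almonds $0.5714, canned tuna $0.8636.
Take 1 serving of tofu: +2.3 mg iron for $1.20 (total $1.20, still need 4.6 mg).
Take 2 servings of almonds: +2.8 mg iron for $1.60 (total $2.80, still need 1.8 mg).
Take 1.636 servings of canned tuna: +1.8 mg iron for $1.55 (total $4.35, still need 0.0 mg).
Greedy by cheapest-per-mg is optimal for a single linear constraint, so the minimum cost is $4.35.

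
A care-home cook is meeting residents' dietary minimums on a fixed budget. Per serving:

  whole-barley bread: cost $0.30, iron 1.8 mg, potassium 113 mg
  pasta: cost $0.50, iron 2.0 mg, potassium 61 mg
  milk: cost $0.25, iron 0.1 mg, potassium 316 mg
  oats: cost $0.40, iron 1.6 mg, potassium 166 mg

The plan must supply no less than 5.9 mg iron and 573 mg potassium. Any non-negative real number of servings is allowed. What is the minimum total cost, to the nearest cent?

Compare the cost at each extreme point of the feasible region.
whole-barley bread only: max(5.9/1.8, 573/113) = 5.071 servings → $1.52.
pasta only: max(5.9/2.0, 573/61) = 9.393 servings → $4.70.
milk only: max(5.9/0.1, 573/316) = 59 servings → $14.75.
oats only: max(5.9/1.6, 573/166) = 3.688 servings → $1.48.
whole-barley bread + pasta: intersection lies outside the first quadrant.
whole-barley bread + milk with both tight: 3.241 servings and 0.6542 servings → $1.14.
whole-barley bread + oats with both tight: 0.5305 servings and 3.091 servings → $1.40.
pasta + milk with both tight: 2.887 servings and 1.256 servings → $1.76.
pasta + oats with both tight: 0.2671 servings and 3.354 servings → $1.48.
milk + oats: intersection lies outside the first quadrant.
The minimum over all feasible corners is $1.14.

$1.14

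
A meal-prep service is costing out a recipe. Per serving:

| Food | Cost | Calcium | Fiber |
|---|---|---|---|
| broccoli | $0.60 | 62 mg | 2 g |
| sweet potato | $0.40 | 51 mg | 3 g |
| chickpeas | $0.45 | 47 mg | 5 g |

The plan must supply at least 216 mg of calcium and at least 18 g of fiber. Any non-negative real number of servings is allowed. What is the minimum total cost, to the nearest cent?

At the optimum either one food covers both requirements or two foods hit both targets exactly; no other combination can be cheaper.
broccoli only: max(216/62, 18/2) = 9 servings → $5.40.
sweet potato only: max(216/51, 18/3) = 6 servings → $2.40.
chickpeas only: max(216/47, 18/5) = 4.596 servings → $2.07.
broccoli + sweet potato: the both-tight solution has a negative serving — not a feasible corner.
broccoli + chickpeas with both tight: 1.083 servings and 3.167 servings → $2.08.
sweet potato + chickpeas with both tight: 2.053 servings and 2.368 servings → $1.89.
So the least-cost plan costs $1.89.

$1.89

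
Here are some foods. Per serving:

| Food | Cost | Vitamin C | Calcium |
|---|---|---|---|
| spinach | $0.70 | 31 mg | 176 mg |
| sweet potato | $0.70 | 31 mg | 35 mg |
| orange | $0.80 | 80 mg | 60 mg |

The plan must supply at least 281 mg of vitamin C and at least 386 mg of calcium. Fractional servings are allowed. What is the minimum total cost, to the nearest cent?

$3.26

spinach only: max(281/31, 386/176) = 9.065 servings → $6.35.
sweet potato only: max(281/31, 386/35) = 11.03 servings → $7.72.
orange only: max(281/80, 386/60) = 6.433 servings → $5.15.
spinach + sweet potato with both tight: 0.4875 servings and 8.577 servings → $6.35.
spinach + orange with both tight: 1.147 servings and 3.068 servings → $3.26.
sweet potato + orange: the both-tight solution has a negative serving — not a feasible corner.
So the least-cost plan costs $3.26.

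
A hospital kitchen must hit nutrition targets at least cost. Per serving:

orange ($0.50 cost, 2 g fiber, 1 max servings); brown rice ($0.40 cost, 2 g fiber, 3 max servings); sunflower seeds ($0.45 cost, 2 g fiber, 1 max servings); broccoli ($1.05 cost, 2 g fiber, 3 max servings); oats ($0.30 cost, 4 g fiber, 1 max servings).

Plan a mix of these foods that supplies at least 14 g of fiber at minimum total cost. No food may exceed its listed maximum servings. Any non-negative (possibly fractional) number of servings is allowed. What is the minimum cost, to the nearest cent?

$2.45

Cost per g of fiber: oats $0.0750, brown rice $0.2000, sunflower seeds $0.2250, orange $0.2500, broccoli $0.5250.
Take 1 serving of oats: +4.0 g fiber for $0.30 (total $0.30, still need 10.0 g).
Take 3 servings of brown rice: +6.0 g fiber for $1.20 (total $1.50, still need 4.0 g).
Take 1 serving of sunflower seeds: +2.0 g fiber for $0.45 (total $1.95, still need 2.0 g).
Take 1 serving of orange: +2.0 g fiber for $0.50 (total $2.45, still need 0.0 g).
Greedy by cheapest-per-g is optimal for a single linear constraint, so the minimum cost is $2.45.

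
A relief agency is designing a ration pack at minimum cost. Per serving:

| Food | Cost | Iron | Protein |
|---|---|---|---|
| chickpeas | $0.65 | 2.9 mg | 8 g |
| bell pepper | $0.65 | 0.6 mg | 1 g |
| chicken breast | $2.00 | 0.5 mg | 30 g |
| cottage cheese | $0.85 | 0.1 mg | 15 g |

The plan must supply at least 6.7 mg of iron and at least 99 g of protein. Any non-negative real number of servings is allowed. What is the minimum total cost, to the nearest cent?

At the optimum either one food covers both requirements or two foods hit both targets exactly; no other combination can be cheaper.
chickpeas only: max(6.7/2.9, 99/8) = 12.38 servings → $8.04.
bell pepper only: max(6.7/0.6, 99/1) = 99 servings → $64.35.
chicken breast only: max(6.7/0.5, 99/30) = 13.4 servings → $26.80.
cottage cheese only: max(6.7/0.1, 99/15) = 67 servings → $56.95.
chickpeas + bell pepper: the both-tight solution has a negative serving — not a feasible corner.
chickpeas + chicken breast with both tight: 1.825 servings and 2.813 servings → $6.81.
chickpeas + cottage cheese with both tight: 2.122 servings and 5.468 servings → $6.03.
bell pepper + chicken breast with both tight: 8.657 servings and 3.011 servings → $11.65.
bell pepper + cottage cheese with both tight: 10.18 servings and 5.921 servings → $11.65.
chicken breast + cottage cheese with both targets exact would need a negative amount; discard.
So the least-cost plan costs $6.03.

$6.03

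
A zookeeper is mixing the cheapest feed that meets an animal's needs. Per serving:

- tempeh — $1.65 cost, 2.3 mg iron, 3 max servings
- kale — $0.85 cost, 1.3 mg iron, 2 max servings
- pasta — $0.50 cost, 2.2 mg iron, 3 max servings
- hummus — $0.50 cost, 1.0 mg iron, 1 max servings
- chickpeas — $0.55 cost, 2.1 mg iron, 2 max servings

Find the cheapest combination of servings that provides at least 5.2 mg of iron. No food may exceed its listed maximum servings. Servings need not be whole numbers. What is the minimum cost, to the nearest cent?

Cost per mg of iron: pasta $0.2273, chickpeas $0.2619, hummus $0.5000, kale $0.6538, tempeh $0.7174.
Take 2.364 servings of pasta: +5.2 mg iron for $1.18 (total $1.18, still need 0.0 mg).
Filling from the cheapest source first is optimal under one linear minimum: $1.18.

$1.18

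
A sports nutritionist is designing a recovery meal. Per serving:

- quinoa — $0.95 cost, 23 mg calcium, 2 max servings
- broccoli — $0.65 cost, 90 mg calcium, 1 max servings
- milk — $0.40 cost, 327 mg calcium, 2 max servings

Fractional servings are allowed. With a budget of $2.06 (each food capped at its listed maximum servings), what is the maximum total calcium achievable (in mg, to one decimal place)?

758.8 mg

Calcium per dollar: milk 817.5, broccoli 138.5, quinoa 24.21.
Take 2 servings of milk: spends $0.80, +654.0 mg calcium (running total 654.0 mg).
Take 1 serving of broccoli: spends $0.65, +90.0 mg calcium (running total 744.0 mg).
Take 0.6421 servings of quinoa: spends $0.61, +14.8 mg calcium (running total 758.8 mg).
Greedy by best ratio exhausts the cost allowance optimally: 758.8 mg.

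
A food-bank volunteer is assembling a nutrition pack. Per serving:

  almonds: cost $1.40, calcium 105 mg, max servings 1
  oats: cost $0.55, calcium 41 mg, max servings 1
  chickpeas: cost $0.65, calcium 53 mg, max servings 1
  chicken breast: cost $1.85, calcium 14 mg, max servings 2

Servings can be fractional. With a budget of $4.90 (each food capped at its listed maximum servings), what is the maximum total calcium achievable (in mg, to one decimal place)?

Calcium per dollar: chickpeas 81.54, almonds 75, oats 74.55, chicken breast 7.568.
Take 1 serving of chickpeas: spends $0.65, +53.0 mg calcium (running total 53.0 mg).
Take 1 serving of almonds: spends $1.40, +105.0 mg calcium (running total 158.0 mg).
Take 1 serving of oats: spends $0.55, +41.0 mg calcium (running total 199.0 mg).
Take 1.243 servings of chicken breast: spends $2.30, +17.4 mg calcium (running total 216.4 mg).
Greedy by best ratio exhausts the cost allowance optimally: 216.4 mg.

216.4 mg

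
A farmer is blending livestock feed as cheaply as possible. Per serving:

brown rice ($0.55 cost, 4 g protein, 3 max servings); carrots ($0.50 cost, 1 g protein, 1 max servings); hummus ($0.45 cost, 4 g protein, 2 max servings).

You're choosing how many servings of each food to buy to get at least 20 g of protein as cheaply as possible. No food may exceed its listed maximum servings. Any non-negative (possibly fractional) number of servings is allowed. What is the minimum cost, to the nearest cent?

$2.55

Cost per g of protein: hummus $0.1125, brown rice $0.1375, carrots $0.5000.
Take 2 servings of hummus: +8.0 g protein for $0.90 (total $0.90, still need 12.0 g).
Take 3 servings of brown rice: +12.0 g protein for $1.65 (total $2.55, still need 0.0 g).
Greedy by cheapest-per-g is optimal for a single linear constraint, so the minimum cost is $2.55.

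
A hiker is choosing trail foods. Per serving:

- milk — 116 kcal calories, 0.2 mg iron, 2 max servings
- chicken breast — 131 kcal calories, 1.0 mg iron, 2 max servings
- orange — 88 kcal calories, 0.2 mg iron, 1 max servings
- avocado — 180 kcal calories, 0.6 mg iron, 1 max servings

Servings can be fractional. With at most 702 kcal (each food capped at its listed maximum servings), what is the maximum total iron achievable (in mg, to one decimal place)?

Iron per kcal: chicken breast 0.007634, avocado 0.003333, orange 0.002273, milk 0.001724.
Take 2 servings of chicken breast: uses 262 kcal, +2.0 mg iron (running total 2.0 mg).
Take 1 serving of avocado: uses 180 kcal, +0.6 mg iron (running total 2.6 mg).
Take 1 serving of orange: uses 88 kcal, +0.2 mg iron (running total 2.8 mg).
Take 1.483 servings of milk: uses 172 kcal, +0.3 mg iron (running total 3.1 mg).
Filling greedily by iron-per-kcal is optimal for one linear limit, giving 3.1 mg.

3.1 mg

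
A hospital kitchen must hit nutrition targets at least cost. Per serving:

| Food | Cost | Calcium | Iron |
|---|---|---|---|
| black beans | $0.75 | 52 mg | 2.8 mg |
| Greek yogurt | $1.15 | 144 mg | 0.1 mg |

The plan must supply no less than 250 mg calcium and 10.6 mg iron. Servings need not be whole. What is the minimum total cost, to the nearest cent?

At the optimum either one food covers both requirements or two foods hit both targets exactly; no other combination can be cheaper.
black beans only: max(250/52, 10.6/2.8) = 4.808 servings → $3.61.
Greek yogurt only: max(250/144, 10.6/0.1) = 106 servings → $121.90.
black beans + Greek yogurt with both tight: 3.772 servings and 0.3739 servings → $3.26.
Cheapest feasible corner: $3.26.

$3.26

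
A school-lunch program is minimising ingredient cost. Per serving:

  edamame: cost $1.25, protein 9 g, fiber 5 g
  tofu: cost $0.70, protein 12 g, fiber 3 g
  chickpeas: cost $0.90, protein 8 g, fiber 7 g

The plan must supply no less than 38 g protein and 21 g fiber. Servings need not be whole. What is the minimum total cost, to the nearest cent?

This is a tiny linear program; its minimum lies at a vertex of the feasible set. List the vertices and price them.
edamame only: max(38/9, 21/5) = 4.222 servings → $5.28.
tofu only: max(38/12, 21/3) = 7 servings → $4.90.
chickpeas only: max(38/8, 21/7) = 4.75 servings → $4.28.
edamame + tofu with both tight: 4.182 servings and 0.0303 servings → $5.25.
edamame + chickpeas with both targets exact would need a negative amount; discard.
tofu + chickpeas with both tight: 1.633 servings and 2.3 servings → $3.21.
So the least-cost plan costs $3.21.

$3.21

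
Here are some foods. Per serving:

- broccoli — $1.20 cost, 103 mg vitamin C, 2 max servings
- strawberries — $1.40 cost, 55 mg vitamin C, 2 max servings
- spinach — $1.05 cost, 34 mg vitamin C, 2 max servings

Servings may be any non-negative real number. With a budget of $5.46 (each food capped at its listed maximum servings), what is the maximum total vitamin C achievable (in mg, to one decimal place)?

Vitamin C per dollar: broccoli 85.83, strawberries 39.29, spinach 32.38.
Take 2 servings of broccoli: spends $2.40, +206.0 mg vitamin C (running total 206.0 mg).
Take 2 servings of strawberries: spends $2.80, +110.0 mg vitamin C (running total 316.0 mg).
Take 0.2476 servings of spinach: spends $0.26, +8.4 mg vitamin C (running total 324.4 mg).
Filling greedily by vitamin C-per-dollar is optimal for one linear limit, giving 324.4 mg.

324.4 mg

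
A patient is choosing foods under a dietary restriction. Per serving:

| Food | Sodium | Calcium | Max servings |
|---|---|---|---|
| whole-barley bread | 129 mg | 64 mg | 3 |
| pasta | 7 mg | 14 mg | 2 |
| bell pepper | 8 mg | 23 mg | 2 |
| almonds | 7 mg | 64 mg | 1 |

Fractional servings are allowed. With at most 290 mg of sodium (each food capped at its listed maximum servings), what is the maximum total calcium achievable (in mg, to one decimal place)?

263.5 mg

Calcium per mg sodium: almonds 9.143, bell pepper 2.875, pasta 2, whole-barley bread 0.4961.
Take 1 serving of almonds: uses 7 mg sodium, +64.0 mg calcium (running total 64.0 mg).
Take 2 servings of bell pepper: uses 16 mg sodium, +46.0 mg calcium (running total 110.0 mg).
Take 2 servings of pasta: uses 14 mg sodium, +28.0 mg calcium (running total 138.0 mg).
Take 1.961 servings of whole-barley bread: uses 253 mg sodium, +125.5 mg calcium (running total 263.5 mg).
Filling greedily by calcium-per-mg sodium is optimal for one linear limit, giving 263.5 mg.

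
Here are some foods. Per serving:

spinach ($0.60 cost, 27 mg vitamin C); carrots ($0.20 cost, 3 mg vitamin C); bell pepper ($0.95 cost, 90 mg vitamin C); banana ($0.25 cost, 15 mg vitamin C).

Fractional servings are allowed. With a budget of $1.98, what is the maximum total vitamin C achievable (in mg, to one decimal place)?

Vitamin C per dollar: bell pepper 94.74, banana 60, spinach 45, carrots 15.
With no serving limits, spend the whole cost allowance on bell pepper: $1.98 / $0.95 × 90 mg = 187.6 mg.

187.6 mg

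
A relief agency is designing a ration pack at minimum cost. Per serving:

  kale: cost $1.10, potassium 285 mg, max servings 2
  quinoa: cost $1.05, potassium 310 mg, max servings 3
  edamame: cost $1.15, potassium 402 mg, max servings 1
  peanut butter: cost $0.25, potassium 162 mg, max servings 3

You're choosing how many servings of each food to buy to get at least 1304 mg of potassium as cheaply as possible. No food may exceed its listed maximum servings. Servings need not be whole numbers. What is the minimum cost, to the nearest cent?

Cost per mg of potassium: peanut butter $0.0015, edamame $0.0029, quinoa $0.0034, kale $0.0039.
Take 3 servings of peanut butter: +486.0 mg potassium for $0.75 (total $0.75, still need 818.0 mg).
Take 1 serving of edamame: +402.0 mg potassium for $1.15 (total $1.90, still need 416.0 mg).
Take 1.342 servings of quinoa: +416.0 mg potassium for $1.41 (total $3.31, still need 0.0 mg).
Greedy by cheapest-per-mg is optimal for a single linear constraint, so the minimum cost is $3.31.

$3.31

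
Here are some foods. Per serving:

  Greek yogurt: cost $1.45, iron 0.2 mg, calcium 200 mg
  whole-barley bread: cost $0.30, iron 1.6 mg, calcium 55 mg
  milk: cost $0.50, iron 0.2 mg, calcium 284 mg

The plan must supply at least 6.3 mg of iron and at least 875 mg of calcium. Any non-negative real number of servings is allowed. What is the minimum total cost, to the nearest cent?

With two linear requirements the optimum uses one or two foods; enumerate the corners.
Greek yogurt only: max(6.3/0.2, 875/200) = 31.5 servings → $45.67.
whole-barley bread only: max(6.3/1.6, 875/55) = 15.91 servings → $4.77.
milk only: max(6.3/0.2, 875/284) = 31.5 servings → $15.75.
Greek yogurt + whole-barley bread with both tight: 3.409 servings and 3.511 servings → $6.00.
Greek yogurt + milk: intersection lies outside the first quadrant.
whole-barley bread + milk with both tight: 3.641 servings and 2.376 servings → $2.28.
Cheapest feasible corner: $2.28.

$2.28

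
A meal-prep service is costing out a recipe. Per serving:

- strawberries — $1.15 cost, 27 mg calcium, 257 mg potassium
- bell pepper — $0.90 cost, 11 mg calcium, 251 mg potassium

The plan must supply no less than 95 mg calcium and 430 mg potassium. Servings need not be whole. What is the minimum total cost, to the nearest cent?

$4.05

Compare the cost at each extreme point of the feasible region.
strawberries only: max(95/27, 430/257) = 3.519 servings → $4.05.
bell pepper only: max(95/11, 430/251) = 8.636 servings → $7.77.
strawberries + bell pepper: the both-tight solution has a negative serving — not a feasible corner.
Cheapest feasible corner: $4.05.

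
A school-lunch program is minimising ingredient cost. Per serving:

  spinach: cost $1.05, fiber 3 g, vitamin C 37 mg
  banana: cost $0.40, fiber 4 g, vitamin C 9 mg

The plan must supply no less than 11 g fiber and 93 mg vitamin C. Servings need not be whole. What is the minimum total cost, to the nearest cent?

This is a tiny linear program; its minimum lies at a vertex of the feasible set. List the vertices and price them.
spinach only: max(11/3, 93/37) = 3.667 servings → $3.85.
banana only: max(11/4, 93/9) = 10.33 servings → $4.13.
spinach + banana with both tight: 2.256 servings and 1.058 servings → $2.79.
So the least-cost plan costs $2.79.

$2.79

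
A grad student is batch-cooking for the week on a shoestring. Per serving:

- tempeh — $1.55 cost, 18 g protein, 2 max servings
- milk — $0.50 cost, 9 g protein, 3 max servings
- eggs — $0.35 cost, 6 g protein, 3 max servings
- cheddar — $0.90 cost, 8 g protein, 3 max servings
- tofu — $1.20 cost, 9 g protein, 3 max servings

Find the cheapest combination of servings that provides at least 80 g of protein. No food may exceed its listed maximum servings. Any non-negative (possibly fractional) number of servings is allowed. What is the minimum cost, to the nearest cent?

Cost per g of protein: milk $0.0556, eggs $0.0583, tempeh $0.0861, cheddar $0.1125, tofu $0.1333.
Take 3 servings of milk: +27.0 g protein for $1.50 (total $1.50, still need 53.0 g).
Take 3 servings of eggs: +18.0 g protein for $1.05 (total $2.55, still need 35.0 g).
Take 1.944 servings of tempeh: +35.0 g protein for $3.01 (total $5.56, still need 0.0 g).
Filling from the cheapest source first is optimal under one linear minimum: $5.56.

$5.56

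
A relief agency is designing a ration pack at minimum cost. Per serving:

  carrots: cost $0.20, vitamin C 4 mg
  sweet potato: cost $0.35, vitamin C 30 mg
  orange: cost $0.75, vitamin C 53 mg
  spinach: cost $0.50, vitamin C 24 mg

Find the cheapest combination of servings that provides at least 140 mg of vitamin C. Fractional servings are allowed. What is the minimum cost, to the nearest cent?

$1.63

Cost per mg of vitamin C: sweet potato $0.0117, orange $0.0142, spinach $0.0208, carrots $0.0500.
With no serving limits, use only sweet potato: 140 mg / 30 mg = 4.667 servings × $0.35 = $1.63.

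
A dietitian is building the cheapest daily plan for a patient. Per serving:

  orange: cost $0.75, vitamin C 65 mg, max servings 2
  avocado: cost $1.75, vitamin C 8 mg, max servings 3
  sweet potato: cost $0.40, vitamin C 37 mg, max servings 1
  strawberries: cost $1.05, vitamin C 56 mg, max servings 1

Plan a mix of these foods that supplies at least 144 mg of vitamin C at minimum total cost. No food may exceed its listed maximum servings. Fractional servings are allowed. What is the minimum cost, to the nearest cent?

Cost per mg of vitamin C: sweet potato $0.0108, orange $0.0115, strawberries $0.0187, avocado $0.2188.
Take 1 serving of sweet potato: +37.0 mg vitamin C for $0.40 (total $0.40, still need 107.0 mg).
Take 1.646 servings of orange: +107.0 mg vitamin C for $1.23 (total $1.63, still need 0.0 mg).
Filling from the cheapest source first is optimal under one linear minimum: $1.63.

$1.63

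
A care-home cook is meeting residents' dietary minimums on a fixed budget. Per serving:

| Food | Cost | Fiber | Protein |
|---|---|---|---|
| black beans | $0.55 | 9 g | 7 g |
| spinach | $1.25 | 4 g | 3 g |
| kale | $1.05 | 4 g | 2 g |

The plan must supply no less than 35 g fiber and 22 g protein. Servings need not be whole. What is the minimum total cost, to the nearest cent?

$2.14

black beans only: max(35/9, 22/7) = 3.889 servings → $2.14.
spinach only: max(35/4, 22/3) = 8.75 servings → $10.94.
kale only: max(35/4, 22/2) = 11 servings → $11.55.
black beans + spinach with both targets exact would need a negative amount; discard.
black beans + kale with both tight: 1.8 servings and 4.7 servings → $5.92.
spinach + kale with both tight: 4.5 servings and 4.25 servings → $10.09.
Cheapest feasible corner: $2.14.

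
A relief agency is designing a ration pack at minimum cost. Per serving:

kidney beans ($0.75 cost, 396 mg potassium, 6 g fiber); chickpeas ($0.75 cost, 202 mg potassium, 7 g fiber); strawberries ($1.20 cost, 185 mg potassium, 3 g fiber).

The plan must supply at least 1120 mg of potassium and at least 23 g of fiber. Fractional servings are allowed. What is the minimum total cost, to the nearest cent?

$2.68

The cheapest plan sits at a corner of the feasible region — with two constraints it uses at most two foods.
kidney beans only: max(1120/396, 23/6) = 3.833 servings → $2.88.
chickpeas only: max(1120/202, 23/7) = 5.545 servings → $4.16.
strawberries only: max(1120/185, 23/3) = 7.667 servings → $9.20.
kidney beans + chickpeas with both tight: 2.047 servings and 1.531 servings → $2.68.
kidney beans + strawberries: the both-tight solution has a negative serving — not a feasible corner.
chickpeas + strawberries with both tight: 1.299 servings and 4.636 servings → $6.54.
Cheapest feasible corner: $2.68.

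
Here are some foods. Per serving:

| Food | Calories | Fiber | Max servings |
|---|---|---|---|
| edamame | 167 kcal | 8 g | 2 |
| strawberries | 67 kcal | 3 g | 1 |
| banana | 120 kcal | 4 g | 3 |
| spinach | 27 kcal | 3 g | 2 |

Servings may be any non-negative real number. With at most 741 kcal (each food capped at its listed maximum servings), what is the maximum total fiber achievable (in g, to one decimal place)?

Fiber per kcal: spinach 0.1111, edamame 0.0479, strawberries 0.04478, banana 0.03333.
Take 2 servings of spinach: uses 54 kcal, +6.0 g fiber (running total 6.0 g).
Take 2 servings of edamame: uses 334 kcal, +16.0 g fiber (running total 22.0 g).
Take 1 serving of strawberries: uses 67 kcal, +3.0 g fiber (running total 25.0 g).
Take 2.383 servings of banana: uses 286 kcal, +9.5 g fiber (running total 34.5 g).
Filling greedily by fiber-per-kcal is optimal for one linear limit, giving 34.5 g.

34.5 g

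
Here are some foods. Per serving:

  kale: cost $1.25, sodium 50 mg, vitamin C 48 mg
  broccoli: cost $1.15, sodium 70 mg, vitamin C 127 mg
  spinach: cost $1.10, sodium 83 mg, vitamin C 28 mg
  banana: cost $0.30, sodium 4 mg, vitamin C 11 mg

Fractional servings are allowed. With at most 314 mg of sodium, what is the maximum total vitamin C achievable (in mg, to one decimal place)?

Vitamin C per mg sodium: banana 2.75, broccoli 1.814, kale 0.96, spinach 0.3373.
With no serving limits, spend the whole sodium allowance on banana: 314 mg / 4 mg × 11 mg = 863.5 mg.

863.5 mg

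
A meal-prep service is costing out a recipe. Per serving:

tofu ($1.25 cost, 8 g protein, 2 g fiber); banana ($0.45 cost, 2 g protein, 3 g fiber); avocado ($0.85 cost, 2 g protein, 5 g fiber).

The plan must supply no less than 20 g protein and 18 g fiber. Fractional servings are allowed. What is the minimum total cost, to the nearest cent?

tofu only: max(20/8, 18/2) = 9 servings → $11.25.
banana only: max(20/2, 18/3) = 10 servings → $4.50.
avocado only: max(20/2, 18/5) = 10 servings → $8.50.
tofu + banana with both tight: 1.2 servings and 5.2 servings → $3.84.
tofu + avocado with both tight: 1.778 servings and 2.889 servings → $4.68.
banana + avocado: intersection lies outside the first quadrant.
The minimum over all feasible corners is $3.84.

$3.84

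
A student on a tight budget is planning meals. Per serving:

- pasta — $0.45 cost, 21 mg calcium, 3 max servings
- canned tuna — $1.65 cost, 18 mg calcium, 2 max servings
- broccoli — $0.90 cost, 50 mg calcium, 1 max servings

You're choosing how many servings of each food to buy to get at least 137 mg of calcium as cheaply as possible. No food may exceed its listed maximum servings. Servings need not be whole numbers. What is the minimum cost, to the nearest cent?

$4.45

Cost per mg of calcium: broccoli $0.0180, pasta $0.0214, canned tuna $0.0917.
Take 1 serving of broccoli: +50.0 mg calcium for $0.90 (total $0.90, still need 87.0 mg).
Take 3 servings of pasta: +63.0 mg calcium for $1.35 (total $2.25, still need 24.0 mg).
Take 1.333 servings of canned tuna: +24.0 mg calcium for $2.20 (total $4.45, still need 0.0 mg).
Greedy by cheapest-per-mg is optimal for a single linear constraint, so the minimum cost is $4.45.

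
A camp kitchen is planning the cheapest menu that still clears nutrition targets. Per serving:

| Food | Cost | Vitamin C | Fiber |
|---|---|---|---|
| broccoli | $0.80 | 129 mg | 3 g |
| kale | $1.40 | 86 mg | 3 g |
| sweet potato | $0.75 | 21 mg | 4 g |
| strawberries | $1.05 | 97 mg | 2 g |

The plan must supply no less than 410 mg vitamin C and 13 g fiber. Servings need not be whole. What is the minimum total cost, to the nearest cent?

$3.15

This is a tiny linear program; its minimum lies at a vertex of the feasible set. List the vertices and price them.
broccoli only: max(410/129, 13/3) = 4.333 servings → $3.47.
kale only: max(410/86, 13/3) = 4.767 servings → $6.67.
sweet potato only: max(410/21, 13/4) = 19.52 servings → $14.64.
strawberries only: max(410/97, 13/2) = 6.5 servings → $6.83.
broccoli + kale with both tight: 0.8682 servings and 3.465 servings → $5.55.
broccoli + sweet potato with both tight: 3.018 servings and 0.9868 servings → $3.15.
broccoli + strawberries: the both-tight solution has a negative serving — not a feasible corner.
kale + sweet potato with both targets exact would need a negative amount; discard.
kale + strawberries with both tight: 3.706 servings and 0.9412 servings → $6.18.
sweet potato + strawberries with both tight: 1.275 servings and 3.951 servings → $5.10.
The minimum over all feasible corners is $3.15.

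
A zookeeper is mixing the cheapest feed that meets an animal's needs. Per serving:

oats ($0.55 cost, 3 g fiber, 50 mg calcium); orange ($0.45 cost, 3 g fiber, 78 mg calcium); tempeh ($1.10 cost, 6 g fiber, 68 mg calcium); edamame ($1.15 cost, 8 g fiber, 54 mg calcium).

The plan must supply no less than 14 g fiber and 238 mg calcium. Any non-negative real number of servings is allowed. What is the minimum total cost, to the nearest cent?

$2.06

A basic optimal solution has at most two foods positive. Try each food alone and each pair with both targets met exactly.
oats only: max(14/3, 238/50) = 4.76 servings → $2.62.
orange only: max(14/3, 238/78) = 4.667 servings → $2.10.
tempeh only: max(14/6, 238/68) = 3.5 servings → $3.85.
edamame only: max(14/8, 238/54) = 4.407 servings → $5.07.
oats + orange with both tight: 4.5 servings and 0.1667 servings → $2.55.
oats + tempeh with both targets exact would need a negative amount; discard.
oats + edamame: intersection lies outside the first quadrant.
orange + tempeh with both tight: 1.803 servings and 1.432 servings → $2.39.
orange + edamame with both tight: 2.485 servings and 0.8182 servings → $2.06.
tempeh + edamame: the both-tight solution has a negative serving — not a feasible corner.
Cheapest feasible corner: $2.06.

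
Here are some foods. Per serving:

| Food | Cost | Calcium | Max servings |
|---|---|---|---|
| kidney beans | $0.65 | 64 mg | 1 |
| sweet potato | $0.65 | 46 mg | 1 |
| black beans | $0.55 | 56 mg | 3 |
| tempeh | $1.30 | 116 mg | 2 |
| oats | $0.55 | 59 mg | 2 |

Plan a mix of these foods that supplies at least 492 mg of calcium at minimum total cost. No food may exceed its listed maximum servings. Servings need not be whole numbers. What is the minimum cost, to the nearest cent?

$4.99

Cost per mg of calcium: oats $0.0093, black beans $0.0098, kidney beans $0.0102, tempeh $0.0112, sweet potato $0.0141.
Take 2 servings of oats: +118.0 mg calcium for $1.10 (total $1.10, still need 374.0 mg).
Take 3 servings of black beans: +168.0 mg calcium for $1.65 (total $2.75, still need 206.0 mg).
Take 1 serving of kidney beans: +64.0 mg calcium for $0.65 (total $3.40, still need 142.0 mg).
Take 1.224 servings of tempeh: +142.0 mg calcium for $1.59 (total $4.99, still need 0.0 mg).
Filling from the cheapest source first is optimal under one linear minimum: $4.99.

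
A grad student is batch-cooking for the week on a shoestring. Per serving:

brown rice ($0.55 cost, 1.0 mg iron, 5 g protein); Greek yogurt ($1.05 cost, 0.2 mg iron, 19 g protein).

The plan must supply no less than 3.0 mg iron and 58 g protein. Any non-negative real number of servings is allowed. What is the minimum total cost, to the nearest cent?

$3.90

The cheapest plan sits at a corner of the feasible region — with two constraints it uses at most two foods.
brown rice only: max(3.0/1.0, 58/5) = 11.6 servings → $6.38.
Greek yogurt only: max(3.0/0.2, 58/19) = 15 servings → $15.75.
brown rice + Greek yogurt with both tight: 2.522 servings and 2.389 servings → $3.90.
The minimum over all feasible corners is $3.90.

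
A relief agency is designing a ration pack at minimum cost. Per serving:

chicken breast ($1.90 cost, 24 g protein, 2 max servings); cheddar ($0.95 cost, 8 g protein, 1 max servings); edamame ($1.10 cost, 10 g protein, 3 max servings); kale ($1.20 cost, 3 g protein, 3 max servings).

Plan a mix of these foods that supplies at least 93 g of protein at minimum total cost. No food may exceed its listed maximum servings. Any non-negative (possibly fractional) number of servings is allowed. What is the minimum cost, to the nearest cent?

Cost per g of protein: chicken breast $0.0792, edamame $0.1100, cheddar $0.1187, kale $0.4000.
Take 2 servings of chicken breast: +48.0 g protein for $3.80 (total $3.80, still need 45.0 g).
Take 3 servings of edamame: +30.0 g protein for $3.30 (total $7.10, still need 15.0 g).
Take 1 serving of cheddar: +8.0 g protein for $0.95 (total $8.05, still need 7.0 g).
Take 2.333 servings of kale: +7.0 g protein for $2.80 (total $10.85, still need 0.0 g).
Filling from the cheapest source first is optimal under one linear minimum: $10.85.

$10.85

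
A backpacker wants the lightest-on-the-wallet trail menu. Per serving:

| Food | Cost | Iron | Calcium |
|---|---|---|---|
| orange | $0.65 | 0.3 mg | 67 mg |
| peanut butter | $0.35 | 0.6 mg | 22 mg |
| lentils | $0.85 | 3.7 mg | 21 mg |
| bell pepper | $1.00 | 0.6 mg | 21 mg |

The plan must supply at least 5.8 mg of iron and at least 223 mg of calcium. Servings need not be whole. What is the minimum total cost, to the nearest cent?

orange only: max(5.8/0.3, 223/67) = 19.33 servings → $12.57.
peanut butter only: max(5.8/0.6, 223/22) = 10.14 servings → $3.55.
lentils only: max(5.8/3.7, 223/21) = 10.62 servings → $9.03.
bell pepper only: max(5.8/0.6, 223/21) = 10.62 servings → $10.62.
orange + peanut butter with both tight: 0.1845 servings and 9.574 servings → $3.47.
orange + lentils with both tight: 2.911 servings and 1.332 servings → $3.02.
orange + bell pepper with both tight: 0.354 servings and 9.49 servings → $9.72.
peanut butter + lentils: the both-tight solution has a negative serving — not a feasible corner.
peanut butter + bell pepper with both targets exact would need a negative amount; discard.
lentils + bell pepper: intersection lies outside the first quadrant.
Cheapest feasible corner: $3.02.

$3.02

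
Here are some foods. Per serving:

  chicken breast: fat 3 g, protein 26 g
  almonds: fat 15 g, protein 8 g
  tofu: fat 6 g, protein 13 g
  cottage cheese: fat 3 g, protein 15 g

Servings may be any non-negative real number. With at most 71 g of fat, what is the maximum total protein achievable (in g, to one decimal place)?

615.3 g

Protein per g fat: chicken breast 8.667, cottage cheese 5, tofu 2.167, almonds 0.5333.
With no serving limits, spend the whole fat allowance on chicken breast: 71 g / 3 g × 26 g = 615.3 g.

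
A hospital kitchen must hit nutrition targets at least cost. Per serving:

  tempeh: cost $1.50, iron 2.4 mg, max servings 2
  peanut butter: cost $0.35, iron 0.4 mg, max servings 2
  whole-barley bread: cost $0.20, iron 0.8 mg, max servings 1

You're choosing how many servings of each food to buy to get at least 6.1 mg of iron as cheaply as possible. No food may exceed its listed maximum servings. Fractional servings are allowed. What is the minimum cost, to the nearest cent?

Cost per mg of iron: whole-barley bread $0.2500, tempeh $0.6250, peanut butter $0.8750.
Take 1 serving of whole-barley bread: +0.8 mg iron for $0.20 (total $0.20, still need 5.3 mg).
Take 2 servings of tempeh: +4.8 mg iron for $3.00 (total $3.20, still need 0.5 mg).
Take 1.25 servings of peanut butter: +0.5 mg iron for $0.44 (total $3.64, still need 0.0 mg).
Filling from the cheapest source first is optimal under one linear minimum: $3.64.

$3.64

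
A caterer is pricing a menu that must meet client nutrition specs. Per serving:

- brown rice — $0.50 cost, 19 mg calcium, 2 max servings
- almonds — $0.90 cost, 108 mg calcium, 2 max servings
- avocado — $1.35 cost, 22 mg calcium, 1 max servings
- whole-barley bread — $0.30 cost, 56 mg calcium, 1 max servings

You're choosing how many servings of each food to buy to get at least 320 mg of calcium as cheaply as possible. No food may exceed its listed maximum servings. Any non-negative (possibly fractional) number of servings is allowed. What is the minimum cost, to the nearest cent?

Cost per mg of calcium: whole-barley bread $0.0054, almonds $0.0083, brown rice $0.0263, avocado $0.0614.
Take 1 serving of whole-barley bread: +56.0 mg calcium for $0.30 (total $0.30, still need 264.0 mg).
Take 2 servings of almonds: +216.0 mg calcium for $1.80 (total $2.10, still need 48.0 mg).
Take 2 servings of brown rice: +38.0 mg calcium for $1.00 (total $3.10, still need 10.0 mg).
Take 0.4545 servings of avocado: +10.0 mg calcium for $0.61 (total $3.71, still need 0.0 mg).
Greedy by cheapest-per-mg is optimal for a single linear constraint, so the minimum cost is $3.71.

$3.71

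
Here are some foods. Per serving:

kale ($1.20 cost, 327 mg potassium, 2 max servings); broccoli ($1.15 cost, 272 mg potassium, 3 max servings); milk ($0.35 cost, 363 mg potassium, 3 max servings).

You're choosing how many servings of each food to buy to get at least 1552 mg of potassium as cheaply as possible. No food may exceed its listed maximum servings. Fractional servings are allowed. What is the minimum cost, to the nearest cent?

$2.75

Cost per mg of potassium: milk $0.0010, kale $0.0037, broccoli $0.0042.
Take 3 servings of milk: +1089.0 mg potassium for $1.05 (total $1.05, still need 463.0 mg).
Take 1.416 servings of kale: +463.0 mg potassium for $1.70 (total $2.75, still need 0.0 mg).
Greedy by cheapest-per-mg is optimal for a single linear constraint, so the minimum cost is $2.75.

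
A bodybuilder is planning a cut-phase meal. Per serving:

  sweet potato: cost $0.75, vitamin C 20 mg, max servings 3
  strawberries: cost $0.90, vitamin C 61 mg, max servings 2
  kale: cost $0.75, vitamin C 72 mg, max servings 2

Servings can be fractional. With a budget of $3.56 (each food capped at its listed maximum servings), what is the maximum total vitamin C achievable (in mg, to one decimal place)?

272.9 mg

Vitamin C per dollar: kale 96, strawberries 67.78, sweet potato 26.67.
Take 2 servings of kale: spends $1.50, +144.0 mg vitamin C (running total 144.0 mg).
Take 2 servings of strawberries: spends $1.80, +122.0 mg vitamin C (running total 266.0 mg).
Take 0.3467 servings of sweet potato: spends $0.26, +6.9 mg vitamin C (running total 272.9 mg).
Greedy by best ratio exhausts the cost allowance optimally: 272.9 mg.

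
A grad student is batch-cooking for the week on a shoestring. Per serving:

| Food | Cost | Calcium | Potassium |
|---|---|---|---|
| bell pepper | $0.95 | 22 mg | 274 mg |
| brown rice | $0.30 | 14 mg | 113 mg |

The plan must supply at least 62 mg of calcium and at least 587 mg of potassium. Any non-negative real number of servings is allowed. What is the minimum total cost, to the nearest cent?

$1.56

Two binding constraints pin down two serving amounts, so the optimal mix uses at most two foods. The candidates are each food alone (scaled to the tighter of calcium/potassium) and each pair with both constraints tight.
bell pepper only: max(62/22, 587/274) = 2.818 servings → $2.68.
brown rice only: max(62/14, 587/113) = 5.195 servings → $1.56.
bell pepper + brown rice with both tight: 0.8978 servings and 3.018 servings → $1.76.
Cheapest feasible corner: $1.56.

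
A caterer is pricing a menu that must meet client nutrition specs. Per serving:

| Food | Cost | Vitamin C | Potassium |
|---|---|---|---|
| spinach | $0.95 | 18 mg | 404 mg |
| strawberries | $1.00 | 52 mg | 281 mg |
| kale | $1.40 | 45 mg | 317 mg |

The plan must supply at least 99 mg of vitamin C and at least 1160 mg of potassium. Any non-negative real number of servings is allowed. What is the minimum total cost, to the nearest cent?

For a min-cost LP with two ≥-constraints, a basic feasible solution has at most two positive variables.
spinach only: max(99/18, 1160/404) = 5.5 servings → $5.22.
strawberries only: max(99/52, 1160/281) = 4.128 servings → $4.13.
kale only: max(99/45, 1160/317) = 3.659 servings → $5.12.
spinach + strawberries with both tight: 2.038 servings and 1.198 servings → $3.13.
spinach + kale with both tight: 1.669 servings and 1.532 servings → $3.73.
strawberries + kale: the both-tight solution has a negative serving — not a feasible corner.
Cheapest feasible corner: $3.13.

$3.13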